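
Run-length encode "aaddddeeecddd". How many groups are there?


Input: aaddddeeecddd
Scanning for consecutive runs:
  Group 1: 'a' x 2 (positions 0-1)
  Group 2: 'd' x 4 (positions 2-5)
  Group 3: 'e' x 3 (positions 6-8)
  Group 4: 'c' x 1 (positions 9-9)
  Group 5: 'd' x 3 (positions 10-12)
Total groups: 5

5


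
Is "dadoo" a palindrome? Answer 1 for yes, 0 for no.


Input: dadoo
Reversed: oodad
  Compare pos 0 ('d') with pos 4 ('o'): MISMATCH
  Compare pos 1 ('a') with pos 3 ('o'): MISMATCH
Result: not a palindrome

0


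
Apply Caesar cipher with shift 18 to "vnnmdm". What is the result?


Caesar cipher: shift "vnnmdm" by 18
  'v' (pos 21) + 18 = pos 13 = 'n'
  'n' (pos 13) + 18 = pos 5 = 'f'
  'n' (pos 13) + 18 = pos 5 = 'f'
  'm' (pos 12) + 18 = pos 4 = 'e'
  'd' (pos 3) + 18 = pos 21 = 'v'
  'm' (pos 12) + 18 = pos 4 = 'e'
Result: nffeve

nffeve


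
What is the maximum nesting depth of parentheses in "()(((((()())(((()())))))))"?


Input: "()(((((()())(((()())))))))"
Tracking depth:
  Position 0 '(': depth becomes 1
  Position 1 ')': depth becomes 0
  Position 2 '(': depth becomes 1
  Position 3 '(': depth becomes 2
  Position 4 '(': depth becomes 3
  Position 5 '(': depth becomes 4
  Position 6 '(': depth becomes 5
  Position 7 '(': depth becomes 6
  Position 8 ')': depth becomes 5
  Position 9 '(': depth becomes 6
  Position 10 ')': depth becomes 5
  Position 11 ')': depth becomes 4
  Position 12 '(': depth becomes 5
  Position 13 '(': depth becomes 6
  Position 14 '(': depth becomes 7
  Position 15 '(': depth becomes 8
  Position 16 ')': depth becomes 7
  Position 17 '(': depth becomes 8
  Position 18 ')': depth becomes 7
  Position 19 ')': depth becomes 6
  Position 20 ')': depth becomes 5
  Position 21 ')': depth becomes 4
  Position 22 ')': depth becomes 3
  Position 23 ')': depth becomes 2
  Position 24 ')': depth becomes 1
  Position 25 ')': depth becomes 0
Maximum depth reached: 8

8


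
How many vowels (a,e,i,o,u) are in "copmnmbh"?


Input: copmnmbh
Checking each character:
  'c' at position 0: consonant
  'o' at position 1: vowel (running total: 1)
  'p' at position 2: consonant
  'm' at position 3: consonant
  'n' at position 4: consonant
  'm' at position 5: consonant
  'b' at position 6: consonant
  'h' at position 7: consonant
Total vowels: 1

1


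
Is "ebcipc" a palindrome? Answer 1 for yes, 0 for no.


Input: ebcipc
Reversed: cpicbe
  Compare pos 0 ('e') with pos 5 ('c'): MISMATCH
  Compare pos 1 ('b') with pos 4 ('p'): MISMATCH
  Compare pos 2 ('c') with pos 3 ('i'): MISMATCH
Result: not a palindrome

0


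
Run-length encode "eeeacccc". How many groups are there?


Input: eeeacccc
Scanning for consecutive runs:
  Group 1: 'e' x 3 (positions 0-2)
  Group 2: 'a' x 1 (positions 3-3)
  Group 3: 'c' x 4 (positions 4-7)
Total groups: 3

3


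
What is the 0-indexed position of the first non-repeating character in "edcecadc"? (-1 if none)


Input: edcecadc
Character frequencies:
  'a': 1
  'c': 3
  'd': 2
  'e': 2
Scanning left to right for freq == 1:
  Position 0 ('e'): freq=2, skip
  Position 1 ('d'): freq=2, skip
  Position 2 ('c'): freq=3, skip
  Position 3 ('e'): freq=2, skip
  Position 4 ('c'): freq=3, skip
  Position 5 ('a'): unique! => answer = 5

5


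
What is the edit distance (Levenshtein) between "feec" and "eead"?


Computing edit distance: "feec" -> "eead"
DP table:
           e    e    a    d
      0    1    2    3    4
  f   1    1    2    3    4
  e   2    1    1    2    3
  e   3    2    1    2    3
  c   4    3    2    2    3
Edit distance = dp[4][4] = 3

3


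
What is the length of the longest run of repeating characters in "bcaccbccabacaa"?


Input: "bcaccbccabacaa"
Scanning for longest run:
  Position 1 ('c'): new char, reset run to 1
  Position 2 ('a'): new char, reset run to 1
  Position 3 ('c'): new char, reset run to 1
  Position 4 ('c'): continues run of 'c', length=2
  Position 5 ('b'): new char, reset run to 1
  Position 6 ('c'): new char, reset run to 1
  Position 7 ('c'): continues run of 'c', length=2
  Position 8 ('a'): new char, reset run to 1
  Position 9 ('b'): new char, reset run to 1
  Position 10 ('a'): new char, reset run to 1
  Position 11 ('c'): new char, reset run to 1
  Position 12 ('a'): new char, reset run to 1
  Position 13 ('a'): continues run of 'a', length=2
Longest run: 'c' with length 2

2


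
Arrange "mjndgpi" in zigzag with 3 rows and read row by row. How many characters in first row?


Zigzag "mjndgpi" into 3 rows:
Placing characters:
  'm' => row 0
  'j' => row 1
  'n' => row 2
  'd' => row 1
  'g' => row 0
  'p' => row 1
  'i' => row 2
Rows:
  Row 0: "mg"
  Row 1: "jdp"
  Row 2: "ni"
First row length: 2

2


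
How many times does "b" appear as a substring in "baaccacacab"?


Searching for "b" in "baaccacacab"
Scanning each position:
  Position 0: "b" => MATCH
  Position 1: "a" => no
  Position 2: "a" => no
  Position 3: "c" => no
  Position 4: "c" => no
  Position 5: "a" => no
  Position 6: "c" => no
  Position 7: "a" => no
  Position 8: "c" => no
  Position 9: "a" => no
  Position 10: "b" => MATCH
Total occurrences: 2

2


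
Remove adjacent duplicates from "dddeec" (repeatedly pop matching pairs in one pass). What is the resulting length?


Input: dddeec
Stack-based adjacent duplicate removal:
  Read 'd': push. Stack: d
  Read 'd': matches stack top 'd' => pop. Stack: (empty)
  Read 'd': push. Stack: d
  Read 'e': push. Stack: de
  Read 'e': matches stack top 'e' => pop. Stack: d
  Read 'c': push. Stack: dc
Final stack: "dc" (length 2)

2


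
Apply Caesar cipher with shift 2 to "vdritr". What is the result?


Caesar cipher: shift "vdritr" by 2
  'v' (pos 21) + 2 = pos 23 = 'x'
  'd' (pos 3) + 2 = pos 5 = 'f'
  'r' (pos 17) + 2 = pos 19 = 't'
  'i' (pos 8) + 2 = pos 10 = 'k'
  't' (pos 19) + 2 = pos 21 = 'v'
  'r' (pos 17) + 2 = pos 19 = 't'
Result: xftkvt

xftkvt


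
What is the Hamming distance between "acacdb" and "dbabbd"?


Comparing "acacdb" and "dbabbd" position by position:
  Position 0: 'a' vs 'd' => differ
  Position 1: 'c' vs 'b' => differ
  Position 2: 'a' vs 'a' => same
  Position 3: 'c' vs 'b' => differ
  Position 4: 'd' vs 'b' => differ
  Position 5: 'b' vs 'd' => differ
Total differences (Hamming distance): 5

5


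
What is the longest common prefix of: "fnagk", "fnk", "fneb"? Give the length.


Words: fnagk, fnk, fneb
  Position 0: all 'f' => match
  Position 1: all 'n' => match
  Position 2: ('a', 'k', 'e') => mismatch, stop
LCP = "fn" (length 2)

2


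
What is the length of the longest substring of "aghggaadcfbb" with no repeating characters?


Input: "aghggaadcfbb"
Sliding window (track last position of each char):
  Position 0 ('a'): window [0,0] length 1 -- new best
  Position 1 ('g'): window [0,1] length 2 -- new best
  Position 2 ('h'): window [0,2] length 3 -- new best
  Position 3 ('g'): repeat (last at 1), move window start to 2
  Position 3 ('g'): window [2,3] length 2
  Position 4 ('g'): repeat (last at 3), move window start to 4
  Position 4 ('g'): window [4,4] length 1
  Position 5 ('a'): window [4,5] length 2
  Position 6 ('a'): repeat (last at 5), move window start to 6
  Position 6 ('a'): window [6,6] length 1
  Position 7 ('d'): window [6,7] length 2
  Position 8 ('c'): window [6,8] length 3
  Position 9 ('f'): window [6,9] length 4 -- new best
  Position 10 ('b'): window [6,10] length 5 -- new best
  Position 11 ('b'): repeat (last at 10), move window start to 11
  Position 11 ('b'): window [11,11] length 1
Longest substring with no repeats: "adcfb" with length 5

5


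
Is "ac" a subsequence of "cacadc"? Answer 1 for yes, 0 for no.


Check if "ac" is a subsequence of "cacadc"
Greedy scan:
  Position 0 ('c'): no match needed
  Position 1 ('a'): matches sub[0] = 'a'
  Position 2 ('c'): matches sub[1] = 'c'
  Position 3 ('a'): no match needed
  Position 4 ('d'): no match needed
  Position 5 ('c'): no match needed
All 2 characters matched => is a subsequence

1


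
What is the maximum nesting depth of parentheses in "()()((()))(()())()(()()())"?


Input: "()()((()))(()())()(()()())"
Tracking depth:
  Position 0 '(': depth becomes 1
  Position 1 ')': depth becomes 0
  Position 2 '(': depth becomes 1
  Position 3 ')': depth becomes 0
  Position 4 '(': depth becomes 1
  Position 5 '(': depth becomes 2
  Position 6 '(': depth becomes 3
  Position 7 ')': depth becomes 2
  Position 8 ')': depth becomes 1
  Position 9 ')': depth becomes 0
  Position 10 '(': depth becomes 1
  Position 11 '(': depth becomes 2
  Position 12 ')': depth becomes 1
  Position 13 '(': depth becomes 2
  Position 14 ')': depth becomes 1
  Position 15 ')': depth becomes 0
  Position 16 '(': depth becomes 1
  Position 17 ')': depth becomes 0
  Position 18 '(': depth becomes 1
  Position 19 '(': depth becomes 2
  Position 20 ')': depth becomes 1
  Position 21 '(': depth becomes 2
  Position 22 ')': depth becomes 1
  Position 23 '(': depth becomes 2
  Position 24 ')': depth becomes 1
  Position 25 ')': depth becomes 0
Maximum depth reached: 3

3


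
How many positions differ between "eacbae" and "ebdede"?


Comparing "eacbae" and "ebdede" position by position:
  Position 0: 'e' vs 'e' => same
  Position 1: 'a' vs 'b' => DIFFER
  Position 2: 'c' vs 'd' => DIFFER
  Position 3: 'b' vs 'e' => DIFFER
  Position 4: 'a' vs 'd' => DIFFER
  Position 5: 'e' vs 'e' => same
Positions that differ: 4

4


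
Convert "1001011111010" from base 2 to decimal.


Input: "1001011111010" in base 2
Positional expansion:
  Digit '1' (value 1) x 2^12 = 4096
  Digit '0' (value 0) x 2^11 = 0
  Digit '0' (value 0) x 2^10 = 0
  Digit '1' (value 1) x 2^9 = 512
  Digit '0' (value 0) x 2^8 = 0
  Digit '1' (value 1) x 2^7 = 128
  Digit '1' (value 1) x 2^6 = 64
  Digit '1' (value 1) x 2^5 = 32
  Digit '1' (value 1) x 2^4 = 16
  Digit '1' (value 1) x 2^3 = 8
  Digit '0' (value 0) x 2^2 = 0
  Digit '1' (value 1) x 2^1 = 2
  Digit '0' (value 0) x 2^0 = 0
Sum = 4858

4858


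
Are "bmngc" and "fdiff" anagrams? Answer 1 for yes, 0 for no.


Strings: "bmngc", "fdiff"
Sorted first:  bcgmn
Sorted second: dfffi
Differ at position 0: 'b' vs 'd' => not anagrams

0


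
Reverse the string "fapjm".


Input: fapjm
Reading characters right to left:
  Position 4: 'm'
  Position 3: 'j'
  Position 2: 'p'
  Position 1: 'a'
  Position 0: 'f'
Reversed: mjpaf

mjpaf


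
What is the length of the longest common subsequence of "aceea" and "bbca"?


LCS of "aceea" and "bbca"
DP table:
           b    b    c    a
      0    0    0    0    0
  a   0    0    0    0    1
  c   0    0    0    1    1
  e   0    0    0    1    1
  e   0    0    0    1    1
  a   0    0    0    1    2
LCS length = dp[5][4] = 2

2


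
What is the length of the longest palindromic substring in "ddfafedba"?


Input: "ddfafedba"
Checking substrings for palindromes:
  [2:5] "faf" (len 3) => palindrome
  [0:2] "dd" (len 2) => palindrome
Longest palindromic substring: "faf" with length 3

3


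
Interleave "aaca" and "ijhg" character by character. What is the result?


Interleaving "aaca" and "ijhg":
  Position 0: 'a' from first, 'i' from second => "ai"
  Position 1: 'a' from first, 'j' from second => "aj"
  Position 2: 'c' from first, 'h' from second => "ch"
  Position 3: 'a' from first, 'g' from second => "ag"
Result: aiajchag

aiajchag


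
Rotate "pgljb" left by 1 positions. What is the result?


Input: "pgljb", rotate left by 1
First 1 characters: "p"
Remaining characters: "gljb"
Concatenate remaining + first: "gljb" + "p" = "gljbp"

gljbp


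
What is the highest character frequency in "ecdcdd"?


Input: ecdcdd
Character counts:
  'c': 2
  'd': 3
  'e': 1
Maximum frequency: 3

3


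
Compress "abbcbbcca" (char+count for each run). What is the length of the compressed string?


Input: abbcbbcca
Runs:
  'a' x 1 => "a1"
  'b' x 2 => "b2"
  'c' x 1 => "c1"
  'b' x 2 => "b2"
  'c' x 2 => "c2"
  'a' x 1 => "a1"
Compressed: "a1b2c1b2c2a1"
Compressed length: 12

12


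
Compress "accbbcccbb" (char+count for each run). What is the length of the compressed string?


Input: accbbcccbb
Runs:
  'a' x 1 => "a1"
  'c' x 2 => "c2"
  'b' x 2 => "b2"
  'c' x 3 => "c3"
  'b' x 2 => "b2"
Compressed: "a1c2b2c3b2"
Compressed length: 10

10


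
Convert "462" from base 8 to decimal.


Input: "462" in base 8
Positional expansion:
  Digit '4' (value 4) x 8^2 = 256
  Digit '6' (value 6) x 8^1 = 48
  Digit '2' (value 2) x 8^0 = 2
Sum = 306

306


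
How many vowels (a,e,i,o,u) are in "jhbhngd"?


Input: jhbhngd
Checking each character:
  'j' at position 0: consonant
  'h' at position 1: consonant
  'b' at position 2: consonant
  'h' at position 3: consonant
  'n' at position 4: consonant
  'g' at position 5: consonant
  'd' at position 6: consonant
Total vowels: 0

0


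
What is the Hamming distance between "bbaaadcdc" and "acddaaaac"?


Comparing "bbaaadcdc" and "acddaaaac" position by position:
  Position 0: 'b' vs 'a' => differ
  Position 1: 'b' vs 'c' => differ
  Position 2: 'a' vs 'd' => differ
  Position 3: 'a' vs 'd' => differ
  Position 4: 'a' vs 'a' => same
  Position 5: 'd' vs 'a' => differ
  Position 6: 'c' vs 'a' => differ
  Position 7: 'd' vs 'a' => differ
  Position 8: 'c' vs 'c' => same
Total differences (Hamming distance): 7

7


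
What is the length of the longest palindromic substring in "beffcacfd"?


Input: "beffcacfd"
Checking substrings for palindromes:
  [3:8] "fcacf" (len 5) => palindrome
  [4:7] "cac" (len 3) => palindrome
  [2:4] "ff" (len 2) => palindrome
Longest palindromic substring: "fcacf" with length 5

5


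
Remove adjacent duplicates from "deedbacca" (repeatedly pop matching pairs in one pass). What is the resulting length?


Input: deedbacca
Stack-based adjacent duplicate removal:
  Read 'd': push. Stack: d
  Read 'e': push. Stack: de
  Read 'e': matches stack top 'e' => pop. Stack: d
  Read 'd': matches stack top 'd' => pop. Stack: (empty)
  Read 'b': push. Stack: b
  Read 'a': push. Stack: ba
  Read 'c': push. Stack: bac
  Read 'c': matches stack top 'c' => pop. Stack: ba
  Read 'a': matches stack top 'a' => pop. Stack: b
Final stack: "b" (length 1)

1


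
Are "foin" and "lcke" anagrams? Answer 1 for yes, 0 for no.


Strings: "foin", "lcke"
Sorted first:  fino
Sorted second: cekl
Differ at position 0: 'f' vs 'c' => not anagrams

0


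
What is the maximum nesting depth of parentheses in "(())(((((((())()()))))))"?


Input: "(())(((((((())()()))))))"
Tracking depth:
  Position 0 '(': depth becomes 1
  Position 1 '(': depth becomes 2
  Position 2 ')': depth becomes 1
  Position 3 ')': depth becomes 0
  Position 4 '(': depth becomes 1
  Position 5 '(': depth becomes 2
  Position 6 '(': depth becomes 3
  Position 7 '(': depth becomes 4
  Position 8 '(': depth becomes 5
  Position 9 '(': depth becomes 6
  Position 10 '(': depth becomes 7
  Position 11 '(': depth becomes 8
  Position 12 ')': depth becomes 7
  Position 13 ')': depth becomes 6
  Position 14 '(': depth becomes 7
  Position 15 ')': depth becomes 6
  Position 16 '(': depth becomes 7
  Position 17 ')': depth becomes 6
  Position 18 ')': depth becomes 5
  Position 19 ')': depth becomes 4
  Position 20 ')': depth becomes 3
  Position 21 ')': depth becomes 2
  Position 22 ')': depth becomes 1
  Position 23 ')': depth becomes 0
Maximum depth reached: 8

8


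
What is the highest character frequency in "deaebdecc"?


Input: deaebdecc
Character counts:
  'a': 1
  'b': 1
  'c': 2
  'd': 2
  'e': 3
Maximum frequency: 3

3


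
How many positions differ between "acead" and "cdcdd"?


Comparing "acead" and "cdcdd" position by position:
  Position 0: 'a' vs 'c' => DIFFER
  Position 1: 'c' vs 'd' => DIFFER
  Position 2: 'e' vs 'c' => DIFFER
  Position 3: 'a' vs 'd' => DIFFER
  Position 4: 'd' vs 'd' => same
Positions that differ: 4

4


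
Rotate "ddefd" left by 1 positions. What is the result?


Input: "ddefd", rotate left by 1
First 1 characters: "d"
Remaining characters: "defd"
Concatenate remaining + first: "defd" + "d" = "defdd"

defdd


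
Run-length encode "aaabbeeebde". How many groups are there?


Input: aaabbeeebde
Scanning for consecutive runs:
  Group 1: 'a' x 3 (positions 0-2)
  Group 2: 'b' x 2 (positions 3-4)
  Group 3: 'e' x 3 (positions 5-7)
  Group 4: 'b' x 1 (positions 8-8)
  Group 5: 'd' x 1 (positions 9-9)
  Group 6: 'e' x 1 (positions 10-10)
Total groups: 6

6


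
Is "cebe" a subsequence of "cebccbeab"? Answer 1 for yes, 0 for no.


Check if "cebe" is a subsequence of "cebccbeab"
Greedy scan:
  Position 0 ('c'): matches sub[0] = 'c'
  Position 1 ('e'): matches sub[1] = 'e'
  Position 2 ('b'): matches sub[2] = 'b'
  Position 3 ('c'): no match needed
  Position 4 ('c'): no match needed
  Position 5 ('b'): no match needed
  Position 6 ('e'): matches sub[3] = 'e'
  Position 7 ('a'): no match needed
  Position 8 ('b'): no match needed
All 4 characters matched => is a subsequence

1


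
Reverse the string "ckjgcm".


Input: ckjgcm
Reading characters right to left:
  Position 5: 'm'
  Position 4: 'c'
  Position 3: 'g'
  Position 2: 'j'
  Position 1: 'k'
  Position 0: 'c'
Reversed: mcgjkc

mcgjkc


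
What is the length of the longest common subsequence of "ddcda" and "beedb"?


LCS of "ddcda" and "beedb"
DP table:
           b    e    e    d    b
      0    0    0    0    0    0
  d   0    0    0    0    1    1
  d   0    0    0    0    1    1
  c   0    0    0    0    1    1
  d   0    0    0    0    1    1
  a   0    0    0    0    1    1
LCS length = dp[5][5] = 1

1


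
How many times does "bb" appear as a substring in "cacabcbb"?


Searching for "bb" in "cacabcbb"
Scanning each position:
  Position 0: "ca" => no
  Position 1: "ac" => no
  Position 2: "ca" => no
  Position 3: "ab" => no
  Position 4: "bc" => no
  Position 5: "cb" => no
  Position 6: "bb" => MATCH
Total occurrences: 1

1


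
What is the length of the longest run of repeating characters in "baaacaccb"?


Input: "baaacaccb"
Scanning for longest run:
  Position 1 ('a'): new char, reset run to 1
  Position 2 ('a'): continues run of 'a', length=2
  Position 3 ('a'): continues run of 'a', length=3
  Position 4 ('c'): new char, reset run to 1
  Position 5 ('a'): new char, reset run to 1
  Position 6 ('c'): new char, reset run to 1
  Position 7 ('c'): continues run of 'c', length=2
  Position 8 ('b'): new char, reset run to 1
Longest run: 'a' with length 3

3


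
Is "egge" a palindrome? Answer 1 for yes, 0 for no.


Input: egge
Reversed: egge
  Compare pos 0 ('e') with pos 3 ('e'): match
  Compare pos 1 ('g') with pos 2 ('g'): match
Result: palindrome

1


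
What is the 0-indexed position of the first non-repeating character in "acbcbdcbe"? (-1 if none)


Input: acbcbdcbe
Character frequencies:
  'a': 1
  'b': 3
  'c': 3
  'd': 1
  'e': 1
Scanning left to right for freq == 1:
  Position 0 ('a'): unique! => answer = 0

0


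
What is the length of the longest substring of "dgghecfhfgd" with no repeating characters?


Input: "dgghecfhfgd"
Sliding window (track last position of each char):
  Position 0 ('d'): window [0,0] length 1 -- new best
  Position 1 ('g'): window [0,1] length 2 -- new best
  Position 2 ('g'): repeat (last at 1), move window start to 2
  Position 2 ('g'): window [2,2] length 1
  Position 3 ('h'): window [2,3] length 2
  Position 4 ('e'): window [2,4] length 3 -- new best
  Position 5 ('c'): window [2,5] length 4 -- new best
  Position 6 ('f'): window [2,6] length 5 -- new best
  Position 7 ('h'): repeat (last at 3), move window start to 4
  Position 7 ('h'): window [4,7] length 4
  Position 8 ('f'): repeat (last at 6), move window start to 7
  Position 8 ('f'): window [7,8] length 2
  Position 9 ('g'): window [7,9] length 3
  Position 10 ('d'): window [7,10] length 4
Longest substring with no repeats: "ghecf" with length 5

5


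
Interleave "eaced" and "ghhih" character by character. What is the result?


Interleaving "eaced" and "ghhih":
  Position 0: 'e' from first, 'g' from second => "eg"
  Position 1: 'a' from first, 'h' from second => "ah"
  Position 2: 'c' from first, 'h' from second => "ch"
  Position 3: 'e' from first, 'i' from second => "ei"
  Position 4: 'd' from first, 'h' from second => "dh"
Result: egahcheidh

egahcheidh


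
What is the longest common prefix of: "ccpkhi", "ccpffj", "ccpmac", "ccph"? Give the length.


Words: ccpkhi, ccpffj, ccpmac, ccph
  Position 0: all 'c' => match
  Position 1: all 'c' => match
  Position 2: all 'p' => match
  Position 3: ('k', 'f', 'm', 'h') => mismatch, stop
LCP = "ccp" (length 3)

3


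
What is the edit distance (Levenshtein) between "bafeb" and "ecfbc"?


Computing edit distance: "bafeb" -> "ecfbc"
DP table:
           e    c    f    b    c
      0    1    2    3    4    5
  b   1    1    2    3    3    4
  a   2    2    2    3    4    4
  f   3    3    3    2    3    4
  e   4    3    4    3    3    4
  b   5    4    4    4    3    4
Edit distance = dp[5][5] = 4

4


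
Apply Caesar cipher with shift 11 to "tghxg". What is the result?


Caesar cipher: shift "tghxg" by 11
  't' (pos 19) + 11 = pos 4 = 'e'
  'g' (pos 6) + 11 = pos 17 = 'r'
  'h' (pos 7) + 11 = pos 18 = 's'
  'x' (pos 23) + 11 = pos 8 = 'i'
  'g' (pos 6) + 11 = pos 17 = 'r'
Result: ersir

ersir


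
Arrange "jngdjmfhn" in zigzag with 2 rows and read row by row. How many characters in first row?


Zigzag "jngdjmfhn" into 2 rows:
Placing characters:
  'j' => row 0
  'n' => row 1
  'g' => row 0
  'd' => row 1
  'j' => row 0
  'm' => row 1
  'f' => row 0
  'h' => row 1
  'n' => row 0
Rows:
  Row 0: "jgjfn"
  Row 1: "ndmh"
First row length: 5

5


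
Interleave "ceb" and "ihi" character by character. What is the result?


Interleaving "ceb" and "ihi":
  Position 0: 'c' from first, 'i' from second => "ci"
  Position 1: 'e' from first, 'h' from second => "eh"
  Position 2: 'b' from first, 'i' from second => "bi"
Result: ciehbi

ciehbi


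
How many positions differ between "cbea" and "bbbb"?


Comparing "cbea" and "bbbb" position by position:
  Position 0: 'c' vs 'b' => DIFFER
  Position 1: 'b' vs 'b' => same
  Position 2: 'e' vs 'b' => DIFFER
  Position 3: 'a' vs 'b' => DIFFER
Positions that differ: 3

3


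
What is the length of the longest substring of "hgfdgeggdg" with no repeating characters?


Input: "hgfdgeggdg"
Sliding window (track last position of each char):
  Position 0 ('h'): window [0,0] length 1 -- new best
  Position 1 ('g'): window [0,1] length 2 -- new best
  Position 2 ('f'): window [0,2] length 3 -- new best
  Position 3 ('d'): window [0,3] length 4 -- new best
  Position 4 ('g'): repeat (last at 1), move window start to 2
  Position 4 ('g'): window [2,4] length 3
  Position 5 ('e'): window [2,5] length 4
  Position 6 ('g'): repeat (last at 4), move window start to 5
  Position 6 ('g'): window [5,6] length 2
  Position 7 ('g'): repeat (last at 6), move window start to 7
  Position 7 ('g'): window [7,7] length 1
  Position 8 ('d'): window [7,8] length 2
  Position 9 ('g'): repeat (last at 7), move window start to 8
  Position 9 ('g'): window [8,9] length 2
Longest substring with no repeats: "hgfd" with length 4

4


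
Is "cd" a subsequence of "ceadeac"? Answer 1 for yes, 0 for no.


Check if "cd" is a subsequence of "ceadeac"
Greedy scan:
  Position 0 ('c'): matches sub[0] = 'c'
  Position 1 ('e'): no match needed
  Position 2 ('a'): no match needed
  Position 3 ('d'): matches sub[1] = 'd'
  Position 4 ('e'): no match needed
  Position 5 ('a'): no match needed
  Position 6 ('c'): no match needed
All 2 characters matched => is a subsequence

1


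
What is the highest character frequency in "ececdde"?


Input: ececdde
Character counts:
  'c': 2
  'd': 2
  'e': 3
Maximum frequency: 3

3


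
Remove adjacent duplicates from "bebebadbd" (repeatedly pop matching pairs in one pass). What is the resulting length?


Input: bebebadbd
Stack-based adjacent duplicate removal:
  Read 'b': push. Stack: b
  Read 'e': push. Stack: be
  Read 'b': push. Stack: beb
  Read 'e': push. Stack: bebe
  Read 'b': push. Stack: bebeb
  Read 'a': push. Stack: bebeba
  Read 'd': push. Stack: bebebad
  Read 'b': push. Stack: bebebadb
  Read 'd': push. Stack: bebebadbd
Final stack: "bebebadbd" (length 9)

9


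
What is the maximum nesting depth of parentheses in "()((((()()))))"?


Input: "()((((()()))))"
Tracking depth:
  Position 0 '(': depth becomes 1
  Position 1 ')': depth becomes 0
  Position 2 '(': depth becomes 1
  Position 3 '(': depth becomes 2
  Position 4 '(': depth becomes 3
  Position 5 '(': depth becomes 4
  Position 6 '(': depth becomes 5
  Position 7 ')': depth becomes 4
  Position 8 '(': depth becomes 5
  Position 9 ')': depth becomes 4
  Position 10 ')': depth becomes 3
  Position 11 ')': depth becomes 2
  Position 12 ')': depth becomes 1
  Position 13 ')': depth becomes 0
Maximum depth reached: 5

5


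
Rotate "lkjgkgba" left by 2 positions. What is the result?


Input: "lkjgkgba", rotate left by 2
First 2 characters: "lk"
Remaining characters: "jgkgba"
Concatenate remaining + first: "jgkgba" + "lk" = "jgkgbalk"

jgkgbalk


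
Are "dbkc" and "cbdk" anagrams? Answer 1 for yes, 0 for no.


Strings: "dbkc", "cbdk"
Sorted first:  bcdk
Sorted second: bcdk
Sorted forms match => anagrams

1


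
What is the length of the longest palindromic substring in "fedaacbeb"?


Input: "fedaacbeb"
Checking substrings for palindromes:
  [6:9] "beb" (len 3) => palindrome
  [3:5] "aa" (len 2) => palindrome
Longest palindromic substring: "beb" with length 3

3


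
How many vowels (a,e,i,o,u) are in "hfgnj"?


Input: hfgnj
Checking each character:
  'h' at position 0: consonant
  'f' at position 1: consonant
  'g' at position 2: consonant
  'n' at position 3: consonant
  'j' at position 4: consonant
Total vowels: 0

0


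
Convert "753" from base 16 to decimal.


Input: "753" in base 16
Positional expansion:
  Digit '7' (value 7) x 16^2 = 1792
  Digit '5' (value 5) x 16^1 = 80
  Digit '3' (value 3) x 16^0 = 3
Sum = 1875

1875


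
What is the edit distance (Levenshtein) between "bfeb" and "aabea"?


Computing edit distance: "bfeb" -> "aabea"
DP table:
           a    a    b    e    a
      0    1    2    3    4    5
  b   1    1    2    2    3    4
  f   2    2    2    3    3    4
  e   3    3    3    3    3    4
  b   4    4    4    3    4    4
Edit distance = dp[4][5] = 4

4


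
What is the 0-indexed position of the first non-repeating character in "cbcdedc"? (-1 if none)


Input: cbcdedc
Character frequencies:
  'b': 1
  'c': 3
  'd': 2
  'e': 1
Scanning left to right for freq == 1:
  Position 0 ('c'): freq=3, skip
  Position 1 ('b'): unique! => answer = 1

1


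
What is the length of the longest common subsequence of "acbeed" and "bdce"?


LCS of "acbeed" and "bdce"
DP table:
           b    d    c    e
      0    0    0    0    0
  a   0    0    0    0    0
  c   0    0    0    1    1
  b   0    1    1    1    1
  e   0    1    1    1    2
  e   0    1    1    1    2
  d   0    1    2    2    2
LCS length = dp[6][4] = 2

2


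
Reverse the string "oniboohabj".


Input: oniboohabj
Reading characters right to left:
  Position 9: 'j'
  Position 8: 'b'
  Position 7: 'a'
  Position 6: 'h'
  Position 5: 'o'
  Position 4: 'o'
  Position 3: 'b'
  Position 2: 'i'
  Position 1: 'n'
  Position 0: 'o'
Reversed: jbahoobino

jbahoobino


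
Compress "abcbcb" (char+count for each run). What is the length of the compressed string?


Input: abcbcb
Runs:
  'a' x 1 => "a1"
  'b' x 1 => "b1"
  'c' x 1 => "c1"
  'b' x 1 => "b1"
  'c' x 1 => "c1"
  'b' x 1 => "b1"
Compressed: "a1b1c1b1c1b1"
Compressed length: 12

12


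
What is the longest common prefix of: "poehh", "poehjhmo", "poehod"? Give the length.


Words: poehh, poehjhmo, poehod
  Position 0: all 'p' => match
  Position 1: all 'o' => match
  Position 2: all 'e' => match
  Position 3: all 'h' => match
  Position 4: ('h', 'j', 'o') => mismatch, stop
LCP = "poeh" (length 4)

4


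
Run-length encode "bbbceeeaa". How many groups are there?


Input: bbbceeeaa
Scanning for consecutive runs:
  Group 1: 'b' x 3 (positions 0-2)
  Group 2: 'c' x 1 (positions 3-3)
  Group 3: 'e' x 3 (positions 4-6)
  Group 4: 'a' x 2 (positions 7-8)
Total groups: 4

4


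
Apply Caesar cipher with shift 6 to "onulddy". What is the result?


Caesar cipher: shift "onulddy" by 6
  'o' (pos 14) + 6 = pos 20 = 'u'
  'n' (pos 13) + 6 = pos 19 = 't'
  'u' (pos 20) + 6 = pos 0 = 'a'
  'l' (pos 11) + 6 = pos 17 = 'r'
  'd' (pos 3) + 6 = pos 9 = 'j'
  'd' (pos 3) + 6 = pos 9 = 'j'
  'y' (pos 24) + 6 = pos 4 = 'e'
Result: utarjje

utarjje


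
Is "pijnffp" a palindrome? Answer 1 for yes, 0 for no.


Input: pijnffp
Reversed: pffnjip
  Compare pos 0 ('p') with pos 6 ('p'): match
  Compare pos 1 ('i') with pos 5 ('f'): MISMATCH
  Compare pos 2 ('j') with pos 4 ('f'): MISMATCH
Result: not a palindrome

0


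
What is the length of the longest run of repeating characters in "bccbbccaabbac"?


Input: "bccbbccaabbac"
Scanning for longest run:
  Position 1 ('c'): new char, reset run to 1
  Position 2 ('c'): continues run of 'c', length=2
  Position 3 ('b'): new char, reset run to 1
  Position 4 ('b'): continues run of 'b', length=2
  Position 5 ('c'): new char, reset run to 1
  Position 6 ('c'): continues run of 'c', length=2
  Position 7 ('a'): new char, reset run to 1
  Position 8 ('a'): continues run of 'a', length=2
  Position 9 ('b'): new char, reset run to 1
  Position 10 ('b'): continues run of 'b', length=2
  Position 11 ('a'): new char, reset run to 1
  Position 12 ('c'): new char, reset run to 1
Longest run: 'c' with length 2

2


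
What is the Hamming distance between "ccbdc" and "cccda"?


Comparing "ccbdc" and "cccda" position by position:
  Position 0: 'c' vs 'c' => same
  Position 1: 'c' vs 'c' => same
  Position 2: 'b' vs 'c' => differ
  Position 3: 'd' vs 'd' => same
  Position 4: 'c' vs 'a' => differ
Total differences (Hamming distance): 2

2


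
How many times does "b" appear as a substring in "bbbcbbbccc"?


Searching for "b" in "bbbcbbbccc"
Scanning each position:
  Position 0: "b" => MATCH
  Position 1: "b" => MATCH
  Position 2: "b" => MATCH
  Position 3: "c" => no
  Position 4: "b" => MATCH
  Position 5: "b" => MATCH
  Position 6: "b" => MATCH
  Position 7: "c" => no
  Position 8: "c" => no
  Position 9: "c" => no
Total occurrences: 6

6


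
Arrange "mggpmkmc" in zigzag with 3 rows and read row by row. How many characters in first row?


Zigzag "mggpmkmc" into 3 rows:
Placing characters:
  'm' => row 0
  'g' => row 1
  'g' => row 2
  'p' => row 1
  'm' => row 0
  'k' => row 1
  'm' => row 2
  'c' => row 1
Rows:
  Row 0: "mm"
  Row 1: "gpkc"
  Row 2: "gm"
First row length: 2

2


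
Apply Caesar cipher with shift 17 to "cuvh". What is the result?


Caesar cipher: shift "cuvh" by 17
  'c' (pos 2) + 17 = pos 19 = 't'
  'u' (pos 20) + 17 = pos 11 = 'l'
  'v' (pos 21) + 17 = pos 12 = 'm'
  'h' (pos 7) + 17 = pos 24 = 'y'
Result: tlmy

tlmy


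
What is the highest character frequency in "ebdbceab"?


Input: ebdbceab
Character counts:
  'a': 1
  'b': 3
  'c': 1
  'd': 1
  'e': 2
Maximum frequency: 3

3


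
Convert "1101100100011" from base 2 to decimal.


Input: "1101100100011" in base 2
Positional expansion:
  Digit '1' (value 1) x 2^12 = 4096
  Digit '1' (value 1) x 2^11 = 2048
  Digit '0' (value 0) x 2^10 = 0
  Digit '1' (value 1) x 2^9 = 512
  Digit '1' (value 1) x 2^8 = 256
  Digit '0' (value 0) x 2^7 = 0
  Digit '0' (value 0) x 2^6 = 0
  Digit '1' (value 1) x 2^5 = 32
  Digit '0' (value 0) x 2^4 = 0
  Digit '0' (value 0) x 2^3 = 0
  Digit '0' (value 0) x 2^2 = 0
  Digit '1' (value 1) x 2^1 = 2
  Digit '1' (value 1) x 2^0 = 1
Sum = 6947

6947


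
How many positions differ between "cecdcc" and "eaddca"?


Comparing "cecdcc" and "eaddca" position by position:
  Position 0: 'c' vs 'e' => DIFFER
  Position 1: 'e' vs 'a' => DIFFER
  Position 2: 'c' vs 'd' => DIFFER
  Position 3: 'd' vs 'd' => same
  Position 4: 'c' vs 'c' => same
  Position 5: 'c' vs 'a' => DIFFER
Positions that differ: 4

4


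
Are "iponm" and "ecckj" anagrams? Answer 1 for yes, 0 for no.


Strings: "iponm", "ecckj"
Sorted first:  imnop
Sorted second: ccejk
Differ at position 0: 'i' vs 'c' => not anagrams

0


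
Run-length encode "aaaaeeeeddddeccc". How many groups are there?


Input: aaaaeeeeddddeccc
Scanning for consecutive runs:
  Group 1: 'a' x 4 (positions 0-3)
  Group 2: 'e' x 4 (positions 4-7)
  Group 3: 'd' x 4 (positions 8-11)
  Group 4: 'e' x 1 (positions 12-12)
  Group 5: 'c' x 3 (positions 13-15)
Total groups: 5

5


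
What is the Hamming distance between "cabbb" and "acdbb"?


Comparing "cabbb" and "acdbb" position by position:
  Position 0: 'c' vs 'a' => differ
  Position 1: 'a' vs 'c' => differ
  Position 2: 'b' vs 'd' => differ
  Position 3: 'b' vs 'b' => same
  Position 4: 'b' vs 'b' => same
Total differences (Hamming distance): 3

3


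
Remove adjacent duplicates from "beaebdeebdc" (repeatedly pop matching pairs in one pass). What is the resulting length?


Input: beaebdeebdc
Stack-based adjacent duplicate removal:
  Read 'b': push. Stack: b
  Read 'e': push. Stack: be
  Read 'a': push. Stack: bea
  Read 'e': push. Stack: beae
  Read 'b': push. Stack: beaeb
  Read 'd': push. Stack: beaebd
  Read 'e': push. Stack: beaebde
  Read 'e': matches stack top 'e' => pop. Stack: beaebd
  Read 'b': push. Stack: beaebdb
  Read 'd': push. Stack: beaebdbd
  Read 'c': push. Stack: beaebdbdc
Final stack: "beaebdbdc" (length 9)

9


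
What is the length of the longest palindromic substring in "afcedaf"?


Input: "afcedaf"
Checking substrings for palindromes:
  No multi-char palindromic substrings found
Longest palindromic substring: "a" with length 1

1


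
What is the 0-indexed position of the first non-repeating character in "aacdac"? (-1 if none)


Input: aacdac
Character frequencies:
  'a': 3
  'c': 2
  'd': 1
Scanning left to right for freq == 1:
  Position 0 ('a'): freq=3, skip
  Position 1 ('a'): freq=3, skip
  Position 2 ('c'): freq=2, skip
  Position 3 ('d'): unique! => answer = 3

3


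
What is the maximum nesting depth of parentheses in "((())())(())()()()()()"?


Input: "((())())(())()()()()()"
Tracking depth:
  Position 0 '(': depth becomes 1
  Position 1 '(': depth becomes 2
  Position 2 '(': depth becomes 3
  Position 3 ')': depth becomes 2
  Position 4 ')': depth becomes 1
  Position 5 '(': depth becomes 2
  Position 6 ')': depth becomes 1
  Position 7 ')': depth becomes 0
  Position 8 '(': depth becomes 1
  Position 9 '(': depth becomes 2
  Position 10 ')': depth becomes 1
  Position 11 ')': depth becomes 0
  Position 12 '(': depth becomes 1
  Position 13 ')': depth becomes 0
  Position 14 '(': depth becomes 1
  Position 15 ')': depth becomes 0
  Position 16 '(': depth becomes 1
  Position 17 ')': depth becomes 0
  Position 18 '(': depth becomes 1
  Position 19 ')': depth becomes 0
  Position 20 '(': depth becomes 1
  Position 21 ')': depth becomes 0
Maximum depth reached: 3

3


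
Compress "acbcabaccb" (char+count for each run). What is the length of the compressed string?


Input: acbcabaccb
Runs:
  'a' x 1 => "a1"
  'c' x 1 => "c1"
  'b' x 1 => "b1"
  'c' x 1 => "c1"
  'a' x 1 => "a1"
  'b' x 1 => "b1"
  'a' x 1 => "a1"
  'c' x 2 => "c2"
  'b' x 1 => "b1"
Compressed: "a1c1b1c1a1b1a1c2b1"
Compressed length: 18

18


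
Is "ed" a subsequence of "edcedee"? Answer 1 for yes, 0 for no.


Check if "ed" is a subsequence of "edcedee"
Greedy scan:
  Position 0 ('e'): matches sub[0] = 'e'
  Position 1 ('d'): matches sub[1] = 'd'
  Position 2 ('c'): no match needed
  Position 3 ('e'): no match needed
  Position 4 ('d'): no match needed
  Position 5 ('e'): no match needed
  Position 6 ('e'): no match needed
All 2 characters matched => is a subsequence

1


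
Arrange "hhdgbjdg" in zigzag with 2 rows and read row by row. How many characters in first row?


Zigzag "hhdgbjdg" into 2 rows:
Placing characters:
  'h' => row 0
  'h' => row 1
  'd' => row 0
  'g' => row 1
  'b' => row 0
  'j' => row 1
  'd' => row 0
  'g' => row 1
Rows:
  Row 0: "hdbd"
  Row 1: "hgjg"
First row length: 4

4


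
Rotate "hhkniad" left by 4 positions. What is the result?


Input: "hhkniad", rotate left by 4
First 4 characters: "hhkn"
Remaining characters: "iad"
Concatenate remaining + first: "iad" + "hhkn" = "iadhhkn"

iadhhkn


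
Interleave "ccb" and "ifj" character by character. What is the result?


Interleaving "ccb" and "ifj":
  Position 0: 'c' from first, 'i' from second => "ci"
  Position 1: 'c' from first, 'f' from second => "cf"
  Position 2: 'b' from first, 'j' from second => "bj"
Result: cicfbj

cicfbj


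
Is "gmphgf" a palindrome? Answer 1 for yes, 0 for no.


Input: gmphgf
Reversed: fghpmg
  Compare pos 0 ('g') with pos 5 ('f'): MISMATCH
  Compare pos 1 ('m') with pos 4 ('g'): MISMATCH
  Compare pos 2 ('p') with pos 3 ('h'): MISMATCH
Result: not a palindrome

0


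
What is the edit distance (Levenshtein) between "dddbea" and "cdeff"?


Computing edit distance: "dddbea" -> "cdeff"
DP table:
           c    d    e    f    f
      0    1    2    3    4    5
  d   1    1    1    2    3    4
  d   2    2    1    2    3    4
  d   3    3    2    2    3    4
  b   4    4    3    3    3    4
  e   5    5    4    3    4    4
  a   6    6    5    4    4    5
Edit distance = dp[6][5] = 5

5


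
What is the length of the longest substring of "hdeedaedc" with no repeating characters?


Input: "hdeedaedc"
Sliding window (track last position of each char):
  Position 0 ('h'): window [0,0] length 1 -- new best
  Position 1 ('d'): window [0,1] length 2 -- new best
  Position 2 ('e'): window [0,2] length 3 -- new best
  Position 3 ('e'): repeat (last at 2), move window start to 3
  Position 3 ('e'): window [3,3] length 1
  Position 4 ('d'): window [3,4] length 2
  Position 5 ('a'): window [3,5] length 3
  Position 6 ('e'): repeat (last at 3), move window start to 4
  Position 6 ('e'): window [4,6] length 3
  Position 7 ('d'): repeat (last at 4), move window start to 5
  Position 7 ('d'): window [5,7] length 3
  Position 8 ('c'): window [5,8] length 4 -- new best
Longest substring with no repeats: "aedc" with length 4

4


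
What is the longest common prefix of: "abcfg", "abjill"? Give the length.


Words: abcfg, abjill
  Position 0: all 'a' => match
  Position 1: all 'b' => match
  Position 2: ('c', 'j') => mismatch, stop
LCP = "ab" (length 2)

2


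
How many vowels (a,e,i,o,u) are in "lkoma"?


Input: lkoma
Checking each character:
  'l' at position 0: consonant
  'k' at position 1: consonant
  'o' at position 2: vowel (running total: 1)
  'm' at position 3: consonant
  'a' at position 4: vowel (running total: 2)
Total vowels: 2

2


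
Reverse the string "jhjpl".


Input: jhjpl
Reading characters right to left:
  Position 4: 'l'
  Position 3: 'p'
  Position 2: 'j'
  Position 1: 'h'
  Position 0: 'j'
Reversed: lpjhj

lpjhj


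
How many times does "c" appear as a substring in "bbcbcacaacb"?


Searching for "c" in "bbcbcacaacb"
Scanning each position:
  Position 0: "b" => no
  Position 1: "b" => no
  Position 2: "c" => MATCH
  Position 3: "b" => no
  Position 4: "c" => MATCH
  Position 5: "a" => no
  Position 6: "c" => MATCH
  Position 7: "a" => no
  Position 8: "a" => no
  Position 9: "c" => MATCH
  Position 10: "b" => no
Total occurrences: 4

4


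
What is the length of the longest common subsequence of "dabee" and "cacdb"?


LCS of "dabee" and "cacdb"
DP table:
           c    a    c    d    b
      0    0    0    0    0    0
  d   0    0    0    0    1    1
  a   0    0    1    1    1    1
  b   0    0    1    1    1    2
  e   0    0    1    1    1    2
  e   0    0    1    1    1    2
LCS length = dp[5][5] = 2

2


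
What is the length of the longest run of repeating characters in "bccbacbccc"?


Input: "bccbacbccc"
Scanning for longest run:
  Position 1 ('c'): new char, reset run to 1
  Position 2 ('c'): continues run of 'c', length=2
  Position 3 ('b'): new char, reset run to 1
  Position 4 ('a'): new char, reset run to 1
  Position 5 ('c'): new char, reset run to 1
  Position 6 ('b'): new char, reset run to 1
  Position 7 ('c'): new char, reset run to 1
  Position 8 ('c'): continues run of 'c', length=2
  Position 9 ('c'): continues run of 'c', length=3
Longest run: 'c' with length 3

3
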